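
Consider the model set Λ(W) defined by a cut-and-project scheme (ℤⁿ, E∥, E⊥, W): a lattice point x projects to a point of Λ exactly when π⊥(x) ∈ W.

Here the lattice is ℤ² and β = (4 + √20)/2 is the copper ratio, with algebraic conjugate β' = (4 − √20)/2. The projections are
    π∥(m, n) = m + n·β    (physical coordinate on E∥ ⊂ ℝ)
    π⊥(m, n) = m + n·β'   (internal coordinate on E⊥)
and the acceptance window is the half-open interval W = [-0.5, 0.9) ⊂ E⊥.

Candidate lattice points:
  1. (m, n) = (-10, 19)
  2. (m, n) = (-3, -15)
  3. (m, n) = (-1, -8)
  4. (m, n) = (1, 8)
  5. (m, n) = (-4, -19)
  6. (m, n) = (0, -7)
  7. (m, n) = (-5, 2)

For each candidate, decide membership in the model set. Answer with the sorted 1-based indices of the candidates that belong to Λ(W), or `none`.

2, 3, 5

Numerically β ≈ 4.2361 and β' = −1/β ≈ -0.2361.
[1] lift (-10,19): star map gives -14.4853; window check -0.5 ≤ -14.4853 < 0.9 is false → out
[2] lift (-3,-15): star map gives 0.5410; window check -0.5 ≤ 0.5410 < 0.9 is true → IN Λ
[3] lift (-1,-8): star map gives 0.8885; window check -0.5 ≤ 0.8885 < 0.9 is true → IN Λ
[4] lift (1,8): star map gives -0.8885; window check -0.5 ≤ -0.8885 < 0.9 is false → out
[5] lift (-4,-19): star map gives 0.4853; window check -0.5 ≤ 0.4853 < 0.9 is true → IN Λ
[6] lift (0,-7): star map gives 1.6525; window check -0.5 ≤ 1.6525 < 0.9 is false → out
[7] lift (-5,2): star map gives -5.4721; window check -0.5 ≤ -5.4721 < 0.9 is false → out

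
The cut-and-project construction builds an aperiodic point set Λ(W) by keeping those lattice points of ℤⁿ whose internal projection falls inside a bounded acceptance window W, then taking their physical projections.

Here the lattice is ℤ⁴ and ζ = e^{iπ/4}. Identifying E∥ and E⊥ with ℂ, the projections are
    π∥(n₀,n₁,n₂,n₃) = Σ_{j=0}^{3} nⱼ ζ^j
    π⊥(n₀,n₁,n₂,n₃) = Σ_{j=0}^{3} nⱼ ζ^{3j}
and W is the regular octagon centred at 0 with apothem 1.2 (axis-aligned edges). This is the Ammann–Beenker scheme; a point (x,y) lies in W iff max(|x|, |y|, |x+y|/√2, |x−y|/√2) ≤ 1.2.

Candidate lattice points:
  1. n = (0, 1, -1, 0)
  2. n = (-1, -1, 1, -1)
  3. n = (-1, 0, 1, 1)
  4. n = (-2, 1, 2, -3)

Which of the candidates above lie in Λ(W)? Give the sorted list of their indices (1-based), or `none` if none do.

3

With ζ = e^{iπ/4} the internal vectors are ζ^0,ζ^3,ζ^6,ζ^9.
candidate 1: n = (0, 1, -1, 0) → π⊥ ≈ (-0.70711, +1.70711); max(|x|,|y|,|x±y|/√2) = 1.70711 > 1.2 ⇒ ∉ W
candidate 2: n = (-1, -1, 1, -1) → π⊥ ≈ (-1.00000, -2.41421); max(|x|,|y|,|x±y|/√2) = 2.41421 > 1.2 ⇒ ∉ W
candidate 3: n = (-1, 0, 1, 1) → π⊥ ≈ (-0.29289, -0.29289); max(|x|,|y|,|x±y|/√2) = 0.41421 ≤ 1.2 ⇒ ∈ W
candidate 4: n = (-2, 1, 2, -3) → π⊥ ≈ (-4.82843, -3.41421); max(|x|,|y|,|x±y|/√2) = 5.82843 > 1.2 ⇒ ∉ W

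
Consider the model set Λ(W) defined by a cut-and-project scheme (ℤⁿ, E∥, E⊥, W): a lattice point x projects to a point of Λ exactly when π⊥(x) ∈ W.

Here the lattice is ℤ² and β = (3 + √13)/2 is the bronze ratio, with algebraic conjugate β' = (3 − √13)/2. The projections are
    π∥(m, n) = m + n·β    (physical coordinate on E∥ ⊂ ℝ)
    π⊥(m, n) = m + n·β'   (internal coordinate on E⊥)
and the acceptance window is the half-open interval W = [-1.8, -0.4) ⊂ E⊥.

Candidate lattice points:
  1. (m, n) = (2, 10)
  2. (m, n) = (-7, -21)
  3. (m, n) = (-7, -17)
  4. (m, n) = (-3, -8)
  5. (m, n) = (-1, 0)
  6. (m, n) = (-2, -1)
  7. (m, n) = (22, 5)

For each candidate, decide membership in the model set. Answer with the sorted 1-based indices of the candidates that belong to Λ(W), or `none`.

1, 2, 4, 5, 6

Compute β' = (3−√13)/2 = -0.30278, so π⊥(m,n) = m -0.30278·n.
#1 (2,10): internal coord 2 + (10)·β' = -1.02776; -1.02776 ∈ [-1.8, -0.4) → IN Λ
#2 (-7,-21): internal coord -7 + (-21)·β' = -0.64171; -0.64171 ∈ [-1.8, -0.4) → IN Λ
#3 (-7,-17): internal coord -7 + (-17)·β' = -1.85281; -1.85281 ∉ [-1.8, -0.4) → out
#4 (-3,-8): internal coord -3 + (-8)·β' = -0.57779; -0.57779 ∈ [-1.8, -0.4) → IN Λ
#5 (-1,0): internal coord -1 + (0)·β' = -1.00000; -1.00000 ∈ [-1.8, -0.4) → IN Λ
#6 (-2,-1): internal coord -2 + (-1)·β' = -1.69722; -1.69722 ∈ [-1.8, -0.4) → IN Λ
#7 (22,5): internal coord 22 + (5)·β' = +20.48612; +20.48612 ∉ [-1.8, -0.4) → out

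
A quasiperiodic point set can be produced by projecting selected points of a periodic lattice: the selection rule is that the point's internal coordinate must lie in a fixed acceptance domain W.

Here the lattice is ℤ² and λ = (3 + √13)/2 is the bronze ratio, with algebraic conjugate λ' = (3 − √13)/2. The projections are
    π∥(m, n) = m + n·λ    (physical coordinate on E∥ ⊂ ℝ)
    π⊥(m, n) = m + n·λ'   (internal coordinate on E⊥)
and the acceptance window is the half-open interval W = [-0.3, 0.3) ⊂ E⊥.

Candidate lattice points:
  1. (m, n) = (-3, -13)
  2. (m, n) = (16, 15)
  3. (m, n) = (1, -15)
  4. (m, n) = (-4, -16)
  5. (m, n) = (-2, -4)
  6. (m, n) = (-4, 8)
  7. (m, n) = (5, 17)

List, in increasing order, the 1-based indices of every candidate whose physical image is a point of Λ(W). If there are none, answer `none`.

7

Compute λ' = (3−√13)/2 = -0.3028, so π⊥(m,n) = m -0.3028·n.
candidate 1: (m,n)=(-3,-13) → π∥ = -3-13·λ ≈ -45.9361, π⊥ = -3-13·λ' ≈ 0.9361 ∉ [-0.3, 0.3) ⇒ out
candidate 2: (m,n)=(16,15) → π∥ = 16+15·λ ≈ 65.5416, π⊥ = 16+15·λ' ≈ 11.4584 ∉ [-0.3, 0.3) ⇒ out
candidate 3: (m,n)=(1,-15) → π∥ = 1-15·λ ≈ -48.5416, π⊥ = 1-15·λ' ≈ 5.5416 ∉ [-0.3, 0.3) ⇒ out
candidate 4: (m,n)=(-4,-16) → π∥ = -4-16·λ ≈ -56.8444, π⊥ = -4-16·λ' ≈ 0.8444 ∉ [-0.3, 0.3) ⇒ out
candidate 5: (m,n)=(-2,-4) → π∥ = -2-4·λ ≈ -15.2111, π⊥ = -2-4·λ' ≈ -0.7889 ∉ [-0.3, 0.3) ⇒ out
candidate 6: (m,n)=(-4,8) → π∥ = -4+8·λ ≈ 22.4222, π⊥ = -4+8·λ' ≈ -6.4222 ∉ [-0.3, 0.3) ⇒ out
candidate 7: (m,n)=(5,17) → π∥ = 5+17·λ ≈ 61.1472, π⊥ = 5+17·λ' ≈ -0.1472 ∈ [-0.3, 0.3) ⇒ IN Λ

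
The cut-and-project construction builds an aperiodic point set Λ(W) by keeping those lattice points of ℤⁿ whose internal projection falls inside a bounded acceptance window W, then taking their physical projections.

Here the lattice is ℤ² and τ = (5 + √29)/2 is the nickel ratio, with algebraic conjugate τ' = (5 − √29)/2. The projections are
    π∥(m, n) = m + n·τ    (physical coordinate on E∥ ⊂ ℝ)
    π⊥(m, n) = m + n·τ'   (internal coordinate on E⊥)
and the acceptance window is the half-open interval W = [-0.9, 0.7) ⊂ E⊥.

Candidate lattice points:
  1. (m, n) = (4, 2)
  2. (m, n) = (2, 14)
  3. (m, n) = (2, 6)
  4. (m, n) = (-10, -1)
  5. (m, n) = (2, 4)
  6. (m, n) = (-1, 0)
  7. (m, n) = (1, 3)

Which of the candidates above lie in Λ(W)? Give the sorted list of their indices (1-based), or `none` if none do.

2, 7

Compute τ' = (5−√29)/2 = -0.192582, so π⊥(m,n) = m -0.192582·n.
[1] lift (4,2): star map gives 3.614835; window check -0.9 ≤ 3.614835 < 0.7 is false → out
[2] lift (2,14): star map gives -0.696154; window check -0.9 ≤ -0.696154 < 0.7 is true → IN Λ
[3] lift (2,6): star map gives 0.844506; window check -0.9 ≤ 0.844506 < 0.7 is false → out
[4] lift (-10,-1): star map gives -9.807418; window check -0.9 ≤ -9.807418 < 0.7 is false → out
[5] lift (2,4): star map gives 1.229670; window check -0.9 ≤ 1.229670 < 0.7 is false → out
[6] lift (-1,0): star map gives -1.000000; window check -0.9 ≤ -1.000000 < 0.7 is false → out
[7] lift (1,3): star map gives 0.422253; window check -0.9 ≤ 0.422253 < 0.7 is true → IN Λ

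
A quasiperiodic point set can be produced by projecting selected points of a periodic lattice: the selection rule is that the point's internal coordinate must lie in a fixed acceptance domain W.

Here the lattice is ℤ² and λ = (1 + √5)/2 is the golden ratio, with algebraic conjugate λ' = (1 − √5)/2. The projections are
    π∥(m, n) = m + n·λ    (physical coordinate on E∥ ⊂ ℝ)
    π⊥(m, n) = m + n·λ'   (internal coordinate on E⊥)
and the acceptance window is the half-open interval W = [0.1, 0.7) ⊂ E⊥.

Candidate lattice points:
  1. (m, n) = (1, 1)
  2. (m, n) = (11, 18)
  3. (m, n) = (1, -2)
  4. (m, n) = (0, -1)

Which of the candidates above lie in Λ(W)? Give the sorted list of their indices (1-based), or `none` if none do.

1, 4

Compute λ' = (1−√5)/2 = -0.618034, so π⊥(m,n) = m -0.618034·n.
[1] lift (1,1): star map gives 0.381966; window check 0.1 ≤ 0.381966 < 0.7 is true → IN Λ
[2] lift (11,18): star map gives -0.124612; window check 0.1 ≤ -0.124612 < 0.7 is false → out
[3] lift (1,-2): star map gives 2.236068; window check 0.1 ≤ 2.236068 < 0.7 is false → out
[4] lift (0,-1): star map gives 0.618034; window check 0.1 ≤ 0.618034 < 0.7 is true → IN Λ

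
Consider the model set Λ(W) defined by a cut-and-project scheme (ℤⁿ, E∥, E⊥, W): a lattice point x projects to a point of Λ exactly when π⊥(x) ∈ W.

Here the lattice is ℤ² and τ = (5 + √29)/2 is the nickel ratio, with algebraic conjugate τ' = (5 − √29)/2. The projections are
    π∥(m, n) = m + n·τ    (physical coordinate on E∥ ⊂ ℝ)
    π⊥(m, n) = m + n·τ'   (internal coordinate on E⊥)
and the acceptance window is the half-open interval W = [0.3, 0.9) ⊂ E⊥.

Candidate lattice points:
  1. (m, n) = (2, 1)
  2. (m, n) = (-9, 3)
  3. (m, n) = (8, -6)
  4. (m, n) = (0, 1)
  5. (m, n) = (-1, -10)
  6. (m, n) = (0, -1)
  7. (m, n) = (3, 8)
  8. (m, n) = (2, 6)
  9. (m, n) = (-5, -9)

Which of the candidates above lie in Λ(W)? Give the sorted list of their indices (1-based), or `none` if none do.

8

Compute τ' = (5−√29)/2 = -0.192582, so π⊥(m,n) = m -0.192582·n.
candidate 1: (m,n)=(2,1) → π∥ = 2+1·τ ≈ 7.192582, π⊥ = 2+1·τ' ≈ 1.807418 ∉ [0.3, 0.9) ⇒ out
candidate 2: (m,n)=(-9,3) → π∥ = -9+3·τ ≈ 6.577747, π⊥ = -9+3·τ' ≈ -9.577747 ∉ [0.3, 0.9) ⇒ out
candidate 3: (m,n)=(8,-6) → π∥ = 8-6·τ ≈ -23.155494, π⊥ = 8-6·τ' ≈ 9.155494 ∉ [0.3, 0.9) ⇒ out
candidate 4: (m,n)=(0,1) → π∥ = 0+1·τ ≈ 5.192582, π⊥ = 0+1·τ' ≈ -0.192582 ∉ [0.3, 0.9) ⇒ out
candidate 5: (m,n)=(-1,-10) → π∥ = -1-10·τ ≈ -52.925824, π⊥ = -1-10·τ' ≈ 0.925824 ∉ [0.3, 0.9) ⇒ out
candidate 6: (m,n)=(0,-1) → π∥ = 0-1·τ ≈ -5.192582, π⊥ = 0-1·τ' ≈ 0.192582 ∉ [0.3, 0.9) ⇒ out
candidate 7: (m,n)=(3,8) → π∥ = 3+8·τ ≈ 44.540659, π⊥ = 3+8·τ' ≈ 1.459341 ∉ [0.3, 0.9) ⇒ out
candidate 8: (m,n)=(2,6) → π∥ = 2+6·τ ≈ 33.155494, π⊥ = 2+6·τ' ≈ 0.844506 ∈ [0.3, 0.9) ⇒ IN Λ
candidate 9: (m,n)=(-5,-9) → π∥ = -5-9·τ ≈ -51.733242, π⊥ = -5-9·τ' ≈ -3.266758 ∉ [0.3, 0.9) ⇒ out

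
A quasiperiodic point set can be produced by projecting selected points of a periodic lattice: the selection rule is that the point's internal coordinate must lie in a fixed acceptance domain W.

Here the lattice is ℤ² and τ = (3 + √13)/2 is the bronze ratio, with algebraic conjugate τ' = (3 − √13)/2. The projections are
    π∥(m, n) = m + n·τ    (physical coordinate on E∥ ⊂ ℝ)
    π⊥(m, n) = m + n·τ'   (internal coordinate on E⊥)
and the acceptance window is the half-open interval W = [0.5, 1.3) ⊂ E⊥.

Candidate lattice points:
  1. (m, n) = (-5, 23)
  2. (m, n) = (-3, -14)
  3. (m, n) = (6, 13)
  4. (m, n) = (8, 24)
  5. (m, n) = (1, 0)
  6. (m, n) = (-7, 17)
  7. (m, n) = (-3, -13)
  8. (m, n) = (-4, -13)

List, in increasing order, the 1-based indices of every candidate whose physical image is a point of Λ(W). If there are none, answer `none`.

2, 4, 5, 7

Compute τ' = (3−√13)/2 = -0.30278, so π⊥(m,n) = m -0.30278·n.
candidate 1: (m,n)=(-5,23) → π∥ = -5+23·τ ≈ 70.96384, π⊥ = -5+23·τ' ≈ -11.96384 ∉ [0.5, 1.3) ⇒ out
candidate 2: (m,n)=(-3,-14) → π∥ = -3-14·τ ≈ -49.23886, π⊥ = -3-14·τ' ≈ 1.23886 ∈ [0.5, 1.3) ⇒ IN Λ
candidate 3: (m,n)=(6,13) → π∥ = 6+13·τ ≈ 48.93608, π⊥ = 6+13·τ' ≈ 2.06392 ∉ [0.5, 1.3) ⇒ out
candidate 4: (m,n)=(8,24) → π∥ = 8+24·τ ≈ 87.26662, π⊥ = 8+24·τ' ≈ 0.73338 ∈ [0.5, 1.3) ⇒ IN Λ
candidate 5: (m,n)=(1,0) → π∥ = 1+0·τ ≈ 1.00000, π⊥ = 1+0·τ' ≈ 1.00000 ∈ [0.5, 1.3) ⇒ IN Λ
candidate 6: (m,n)=(-7,17) → π∥ = -7+17·τ ≈ 49.14719, π⊥ = -7+17·τ' ≈ -12.14719 ∉ [0.5, 1.3) ⇒ out
candidate 7: (m,n)=(-3,-13) → π∥ = -3-13·τ ≈ -45.93608, π⊥ = -3-13·τ' ≈ 0.93608 ∈ [0.5, 1.3) ⇒ IN Λ
candidate 8: (m,n)=(-4,-13) → π∥ = -4-13·τ ≈ -46.93608, π⊥ = -4-13·τ' ≈ -0.06392 ∉ [0.5, 1.3) ⇒ out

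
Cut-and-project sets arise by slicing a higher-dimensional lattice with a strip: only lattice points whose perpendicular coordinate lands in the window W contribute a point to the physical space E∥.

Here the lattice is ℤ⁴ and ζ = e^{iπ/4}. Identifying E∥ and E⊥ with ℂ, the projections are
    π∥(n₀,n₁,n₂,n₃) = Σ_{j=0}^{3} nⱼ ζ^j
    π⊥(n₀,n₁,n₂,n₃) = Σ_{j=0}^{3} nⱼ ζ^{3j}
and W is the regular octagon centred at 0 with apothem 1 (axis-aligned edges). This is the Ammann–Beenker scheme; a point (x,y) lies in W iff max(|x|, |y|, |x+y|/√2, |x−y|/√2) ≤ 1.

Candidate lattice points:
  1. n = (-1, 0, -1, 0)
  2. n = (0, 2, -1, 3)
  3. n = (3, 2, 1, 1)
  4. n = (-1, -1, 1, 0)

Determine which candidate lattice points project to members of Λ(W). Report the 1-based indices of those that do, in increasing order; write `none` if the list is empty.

none

Internal map: ζ^{3j} for j=0..3 gives (1,0), (−√2/2,√2/2), (0,−1), (√2/2,√2/2).
candidate 1: n = (-1, 0, -1, 0) → π⊥ ≈ (-1.00000, +1.00000); max(|x|,|y|,|x±y|/√2) = 1.41421 > 1 ⇒ ∉ W
candidate 2: n = (0, 2, -1, 3) → π⊥ ≈ (+0.70711, +4.53553); max(|x|,|y|,|x±y|/√2) = 4.53553 > 1 ⇒ ∉ W
candidate 3: n = (3, 2, 1, 1) → π⊥ ≈ (+2.29289, +1.12132); max(|x|,|y|,|x±y|/√2) = 2.41421 > 1 ⇒ ∉ W
candidate 4: n = (-1, -1, 1, 0) → π⊥ ≈ (-0.29289, -1.70711); max(|x|,|y|,|x±y|/√2) = 1.70711 > 1 ⇒ ∉ W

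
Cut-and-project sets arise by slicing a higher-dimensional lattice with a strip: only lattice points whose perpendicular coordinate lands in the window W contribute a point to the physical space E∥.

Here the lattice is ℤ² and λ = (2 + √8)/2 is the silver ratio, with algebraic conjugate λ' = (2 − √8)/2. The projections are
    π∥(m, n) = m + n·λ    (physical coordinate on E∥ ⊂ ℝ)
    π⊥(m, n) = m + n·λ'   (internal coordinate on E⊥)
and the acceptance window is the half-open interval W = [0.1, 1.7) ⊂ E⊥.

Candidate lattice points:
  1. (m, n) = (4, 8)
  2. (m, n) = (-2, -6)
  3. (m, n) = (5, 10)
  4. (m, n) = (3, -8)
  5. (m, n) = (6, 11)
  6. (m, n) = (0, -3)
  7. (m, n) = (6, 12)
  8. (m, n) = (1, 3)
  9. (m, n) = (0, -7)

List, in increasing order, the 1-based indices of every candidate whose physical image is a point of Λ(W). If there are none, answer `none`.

λ' = (2−√8)/2 ≈ -0.414214.
[1] lift (4,8): star map gives 0.686292; window check 0.1 ≤ 0.686292 < 1.7 is true → IN Λ
[2] lift (-2,-6): star map gives 0.485281; window check 0.1 ≤ 0.485281 < 1.7 is true → IN Λ
[3] lift (5,10): star map gives 0.857864; window check 0.1 ≤ 0.857864 < 1.7 is true → IN Λ
[4] lift (3,-8): star map gives 6.313708; window check 0.1 ≤ 6.313708 < 1.7 is false → out
[5] lift (6,11): star map gives 1.443651; window check 0.1 ≤ 1.443651 < 1.7 is true → IN Λ
[6] lift (0,-3): star map gives 1.242641; window check 0.1 ≤ 1.242641 < 1.7 is true → IN Λ
[7] lift (6,12): star map gives 1.029437; window check 0.1 ≤ 1.029437 < 1.7 is true → IN Λ
[8] lift (1,3): star map gives -0.242641; window check 0.1 ≤ -0.242641 < 1.7 is false → out
[9] lift (0,-7): star map gives 2.899495; window check 0.1 ≤ 2.899495 < 1.7 is false → out

1, 2, 3, 5, 6, 7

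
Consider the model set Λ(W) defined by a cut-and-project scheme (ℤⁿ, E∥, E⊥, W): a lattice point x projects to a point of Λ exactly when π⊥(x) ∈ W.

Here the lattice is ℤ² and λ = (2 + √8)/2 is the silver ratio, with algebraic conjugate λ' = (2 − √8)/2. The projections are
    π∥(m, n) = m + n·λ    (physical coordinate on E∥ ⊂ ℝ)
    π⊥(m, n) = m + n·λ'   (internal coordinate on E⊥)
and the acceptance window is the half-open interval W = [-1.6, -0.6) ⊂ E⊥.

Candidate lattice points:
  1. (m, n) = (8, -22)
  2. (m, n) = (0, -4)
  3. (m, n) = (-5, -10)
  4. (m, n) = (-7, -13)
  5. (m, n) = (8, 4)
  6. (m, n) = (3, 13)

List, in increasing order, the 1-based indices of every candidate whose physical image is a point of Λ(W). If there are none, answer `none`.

3

λ' = (2−√8)/2 ≈ -0.41421.
#1 (8,-22): internal coord 8 + (-22)·λ' = +17.11270; +17.11270 ∉ [-1.6, -0.6) → out
#2 (0,-4): internal coord 0 + (-4)·λ' = +1.65685; +1.65685 ∉ [-1.6, -0.6) → out
#3 (-5,-10): internal coord -5 + (-10)·λ' = -0.85786; -0.85786 ∈ [-1.6, -0.6) → IN Λ
#4 (-7,-13): internal coord -7 + (-13)·λ' = -1.61522; -1.61522 ∉ [-1.6, -0.6) → out
#5 (8,4): internal coord 8 + (4)·λ' = +6.34315; +6.34315 ∉ [-1.6, -0.6) → out
#6 (3,13): internal coord 3 + (13)·λ' = -2.38478; -2.38478 ∉ [-1.6, -0.6) → out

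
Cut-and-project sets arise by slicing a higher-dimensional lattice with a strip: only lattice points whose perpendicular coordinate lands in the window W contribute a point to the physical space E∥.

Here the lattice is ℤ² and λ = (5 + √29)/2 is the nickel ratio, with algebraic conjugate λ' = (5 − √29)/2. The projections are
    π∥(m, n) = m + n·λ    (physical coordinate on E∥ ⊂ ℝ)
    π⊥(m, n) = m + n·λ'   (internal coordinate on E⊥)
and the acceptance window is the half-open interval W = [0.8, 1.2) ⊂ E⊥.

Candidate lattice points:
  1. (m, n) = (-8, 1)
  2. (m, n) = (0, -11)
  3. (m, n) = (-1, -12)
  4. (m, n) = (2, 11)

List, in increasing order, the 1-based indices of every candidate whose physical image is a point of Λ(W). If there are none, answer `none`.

none

Numerically λ ≈ 5.192582 and λ' = −1/λ ≈ -0.192582.
#1 (-8,1): internal coord -8 + (1)·λ' = -8.192582; -8.192582 ∉ [0.8, 1.2) → out
#2 (0,-11): internal coord 0 + (-11)·λ' = +2.118406; +2.118406 ∉ [0.8, 1.2) → out
#3 (-1,-12): internal coord -1 + (-12)·λ' = +1.310989; +1.310989 ∉ [0.8, 1.2) → out
#4 (2,11): internal coord 2 + (11)·λ' = -0.118406; -0.118406 ∉ [0.8, 1.2) → out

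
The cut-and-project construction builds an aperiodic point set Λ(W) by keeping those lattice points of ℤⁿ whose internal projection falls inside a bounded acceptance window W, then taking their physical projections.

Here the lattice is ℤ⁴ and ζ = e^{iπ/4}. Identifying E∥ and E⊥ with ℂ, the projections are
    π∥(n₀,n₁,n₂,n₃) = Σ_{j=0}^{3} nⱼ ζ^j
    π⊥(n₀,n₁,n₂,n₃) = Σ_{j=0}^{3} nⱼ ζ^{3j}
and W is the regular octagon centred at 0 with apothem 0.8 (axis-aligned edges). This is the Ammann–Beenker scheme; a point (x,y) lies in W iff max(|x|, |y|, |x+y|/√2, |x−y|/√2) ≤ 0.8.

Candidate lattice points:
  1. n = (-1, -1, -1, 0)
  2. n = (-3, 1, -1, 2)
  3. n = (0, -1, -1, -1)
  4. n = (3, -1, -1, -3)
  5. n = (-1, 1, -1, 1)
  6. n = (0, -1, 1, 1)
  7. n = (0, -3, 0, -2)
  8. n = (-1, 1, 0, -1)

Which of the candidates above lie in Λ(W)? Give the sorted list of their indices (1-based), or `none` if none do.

1, 3

π⊥(n) = n₀ + n₁ζ³ + n₂ζ⁶ + n₃ζ⁹ where ζ = e^{iπ/4}.
#1 (-1, -1, -1, 0): internal (-0.2929, 0.2929); octagon support 0.4142 vs apothem 0.8 → ∈ W
#2 (-3, 1, -1, 2): internal (-2.2929, 3.1213); octagon support 3.8284 vs apothem 0.8 → ∉ W
#3 (0, -1, -1, -1): internal (0.0000, -0.4142); octagon support 0.4142 vs apothem 0.8 → ∈ W
#4 (3, -1, -1, -3): internal (1.5858, -1.8284); octagon support 2.4142 vs apothem 0.8 → ∉ W
#5 (-1, 1, -1, 1): internal (-1.0000, 2.4142); octagon support 2.4142 vs apothem 0.8 → ∉ W
#6 (0, -1, 1, 1): internal (1.4142, -1.0000); octagon support 1.7071 vs apothem 0.8 → ∉ W
#7 (0, -3, 0, -2): internal (0.7071, -3.5355); octagon support 3.5355 vs apothem 0.8 → ∉ W
#8 (-1, 1, 0, -1): internal (-2.4142, 0.0000); octagon support 2.4142 vs apothem 0.8 → ∉ W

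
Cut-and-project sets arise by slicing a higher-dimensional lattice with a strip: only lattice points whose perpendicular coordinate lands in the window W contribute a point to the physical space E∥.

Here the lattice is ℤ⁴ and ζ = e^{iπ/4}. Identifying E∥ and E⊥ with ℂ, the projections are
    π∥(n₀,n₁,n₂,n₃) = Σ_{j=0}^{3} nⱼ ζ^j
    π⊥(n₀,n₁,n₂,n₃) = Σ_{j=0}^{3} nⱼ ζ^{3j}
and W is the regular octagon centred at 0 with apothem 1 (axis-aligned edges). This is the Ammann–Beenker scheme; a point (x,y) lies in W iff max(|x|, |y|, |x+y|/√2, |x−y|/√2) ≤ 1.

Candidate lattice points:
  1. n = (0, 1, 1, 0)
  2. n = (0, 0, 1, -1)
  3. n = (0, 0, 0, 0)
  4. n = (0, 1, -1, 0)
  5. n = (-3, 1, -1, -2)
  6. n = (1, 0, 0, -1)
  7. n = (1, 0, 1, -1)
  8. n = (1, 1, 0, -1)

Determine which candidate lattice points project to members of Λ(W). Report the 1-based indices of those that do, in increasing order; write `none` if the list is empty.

1, 3, 6, 8

With ζ = e^{iπ/4} the internal vectors are ζ^0,ζ^3,ζ^6,ζ^9.
#1 (0, 1, 1, 0): internal (-0.707107, -0.292893); octagon support 0.707107 vs apothem 1 → ∈ W
#2 (0, 0, 1, -1): internal (-0.707107, -1.707107); octagon support 1.707107 vs apothem 1 → ∉ W
#3 (0, 0, 0, 0): internal (0.000000, 0.000000); octagon support 0.000000 vs apothem 1 → ∈ W
#4 (0, 1, -1, 0): internal (-0.707107, 1.707107); octagon support 1.707107 vs apothem 1 → ∉ W
#5 (-3, 1, -1, -2): internal (-5.121320, 0.292893); octagon support 5.121320 vs apothem 1 → ∉ W
#6 (1, 0, 0, -1): internal (0.292893, -0.707107); octagon support 0.707107 vs apothem 1 → ∈ W
#7 (1, 0, 1, -1): internal (0.292893, -1.707107); octagon support 1.707107 vs apothem 1 → ∉ W
#8 (1, 1, 0, -1): internal (-0.414214, 0.000000); octagon support 0.414214 vs apothem 1 → ∈ W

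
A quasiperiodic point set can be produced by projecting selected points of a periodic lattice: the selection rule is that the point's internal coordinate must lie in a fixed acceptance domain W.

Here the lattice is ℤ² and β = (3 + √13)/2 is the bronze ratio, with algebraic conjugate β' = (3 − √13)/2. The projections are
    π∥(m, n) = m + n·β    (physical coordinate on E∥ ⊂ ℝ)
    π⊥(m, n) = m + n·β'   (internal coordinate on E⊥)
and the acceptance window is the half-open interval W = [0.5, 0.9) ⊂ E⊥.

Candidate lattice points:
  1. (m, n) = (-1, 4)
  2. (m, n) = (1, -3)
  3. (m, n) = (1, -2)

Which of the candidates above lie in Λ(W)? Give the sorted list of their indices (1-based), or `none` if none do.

β' = (3−√13)/2 ≈ -0.30278.
[1] lift (-1,4): star map gives -2.21110; window check 0.5 ≤ -2.21110 < 0.9 is false → out
[2] lift (1,-3): star map gives 1.90833; window check 0.5 ≤ 1.90833 < 0.9 is false → out
[3] lift (1,-2): star map gives 1.60555; window check 0.5 ≤ 1.60555 < 0.9 is false → out

none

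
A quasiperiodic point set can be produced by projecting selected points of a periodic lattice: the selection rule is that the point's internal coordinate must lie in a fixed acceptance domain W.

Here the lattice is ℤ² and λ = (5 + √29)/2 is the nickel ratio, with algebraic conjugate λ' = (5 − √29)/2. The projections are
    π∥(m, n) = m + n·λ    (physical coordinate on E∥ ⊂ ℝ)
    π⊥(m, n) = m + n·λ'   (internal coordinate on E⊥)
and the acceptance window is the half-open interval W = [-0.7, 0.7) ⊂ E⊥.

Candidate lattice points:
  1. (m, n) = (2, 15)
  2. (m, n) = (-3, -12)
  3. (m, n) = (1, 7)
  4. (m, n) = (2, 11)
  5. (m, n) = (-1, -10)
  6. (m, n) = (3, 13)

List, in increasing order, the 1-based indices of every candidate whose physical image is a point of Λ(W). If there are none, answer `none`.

2, 3, 4, 6

λ' = (5−√29)/2 ≈ -0.19258.
#1 (2,15): internal coord 2 + (15)·λ' = -0.88874; -0.88874 ∉ [-0.7, 0.7) → out
#2 (-3,-12): internal coord -3 + (-12)·λ' = -0.68901; -0.68901 ∈ [-0.7, 0.7) → IN Λ
#3 (1,7): internal coord 1 + (7)·λ' = -0.34808; -0.34808 ∈ [-0.7, 0.7) → IN Λ
#4 (2,11): internal coord 2 + (11)·λ' = -0.11841; -0.11841 ∈ [-0.7, 0.7) → IN Λ
#5 (-1,-10): internal coord -1 + (-10)·λ' = +0.92582; +0.92582 ∉ [-0.7, 0.7) → out
#6 (3,13): internal coord 3 + (13)·λ' = +0.49643; +0.49643 ∈ [-0.7, 0.7) → IN Λ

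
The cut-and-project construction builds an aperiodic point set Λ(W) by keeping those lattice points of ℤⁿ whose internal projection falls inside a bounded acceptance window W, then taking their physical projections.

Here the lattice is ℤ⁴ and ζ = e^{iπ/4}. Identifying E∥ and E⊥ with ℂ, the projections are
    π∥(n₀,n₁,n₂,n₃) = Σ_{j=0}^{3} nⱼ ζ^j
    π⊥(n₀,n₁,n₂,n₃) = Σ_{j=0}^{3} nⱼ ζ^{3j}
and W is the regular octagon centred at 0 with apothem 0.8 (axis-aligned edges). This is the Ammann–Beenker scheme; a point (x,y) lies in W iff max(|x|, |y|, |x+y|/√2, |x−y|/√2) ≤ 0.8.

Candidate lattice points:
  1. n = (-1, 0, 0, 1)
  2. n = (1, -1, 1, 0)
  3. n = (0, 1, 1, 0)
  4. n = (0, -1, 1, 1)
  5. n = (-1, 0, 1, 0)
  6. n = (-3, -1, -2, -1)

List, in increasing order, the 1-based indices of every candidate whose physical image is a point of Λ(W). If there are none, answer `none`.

1, 3

π⊥(n) = n₀ + n₁ζ³ + n₂ζ⁶ + n₃ζ⁹ where ζ = e^{iπ/4}.
candidate 1: n = (-1, 0, 0, 1) → π⊥ ≈ (-0.29289, +0.70711); max(|x|,|y|,|x±y|/√2) = 0.70711 ≤ 0.8 ⇒ ∈ W
candidate 2: n = (1, -1, 1, 0) → π⊥ ≈ (+1.70711, -1.70711); max(|x|,|y|,|x±y|/√2) = 2.41421 > 0.8 ⇒ ∉ W
candidate 3: n = (0, 1, 1, 0) → π⊥ ≈ (-0.70711, -0.29289); max(|x|,|y|,|x±y|/√2) = 0.70711 ≤ 0.8 ⇒ ∈ W
candidate 4: n = (0, -1, 1, 1) → π⊥ ≈ (+1.41421, -1.00000); max(|x|,|y|,|x±y|/√2) = 1.70711 > 0.8 ⇒ ∉ W
candidate 5: n = (-1, 0, 1, 0) → π⊥ ≈ (-1.00000, -1.00000); max(|x|,|y|,|x±y|/√2) = 1.41421 > 0.8 ⇒ ∉ W
candidate 6: n = (-3, -1, -2, -1) → π⊥ ≈ (-3.00000, +0.58579); max(|x|,|y|,|x±y|/√2) = 3.00000 > 0.8 ⇒ ∉ W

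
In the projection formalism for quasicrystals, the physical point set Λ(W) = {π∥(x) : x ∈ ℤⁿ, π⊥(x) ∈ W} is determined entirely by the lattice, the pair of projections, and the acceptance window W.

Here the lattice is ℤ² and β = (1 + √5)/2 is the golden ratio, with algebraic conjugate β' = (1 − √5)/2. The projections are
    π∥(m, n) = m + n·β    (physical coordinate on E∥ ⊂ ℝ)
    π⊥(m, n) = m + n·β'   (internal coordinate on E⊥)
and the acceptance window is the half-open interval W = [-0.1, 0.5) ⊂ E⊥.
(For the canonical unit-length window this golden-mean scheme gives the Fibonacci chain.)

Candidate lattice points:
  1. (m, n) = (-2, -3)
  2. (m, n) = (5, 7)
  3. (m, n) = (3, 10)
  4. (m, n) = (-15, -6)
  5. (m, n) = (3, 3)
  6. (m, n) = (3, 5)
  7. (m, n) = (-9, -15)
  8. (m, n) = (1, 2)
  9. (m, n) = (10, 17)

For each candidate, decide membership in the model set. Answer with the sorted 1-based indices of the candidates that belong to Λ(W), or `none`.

6, 7

Compute β' = (1−√5)/2 = -0.618034, so π⊥(m,n) = m -0.618034·n.
#1 (-2,-3): internal coord -2 + (-3)·β' = -0.145898; -0.145898 ∉ [-0.1, 0.5) → out
#2 (5,7): internal coord 5 + (7)·β' = +0.673762; +0.673762 ∉ [-0.1, 0.5) → out
#3 (3,10): internal coord 3 + (10)·β' = -3.180340; -3.180340 ∉ [-0.1, 0.5) → out
#4 (-15,-6): internal coord -15 + (-6)·β' = -11.291796; -11.291796 ∉ [-0.1, 0.5) → out
#5 (3,3): internal coord 3 + (3)·β' = +1.145898; +1.145898 ∉ [-0.1, 0.5) → out
#6 (3,5): internal coord 3 + (5)·β' = -0.090170; -0.090170 ∈ [-0.1, 0.5) → IN Λ
#7 (-9,-15): internal coord -9 + (-15)·β' = +0.270510; +0.270510 ∈ [-0.1, 0.5) → IN Λ
#8 (1,2): internal coord 1 + (2)·β' = -0.236068; -0.236068 ∉ [-0.1, 0.5) → out
#9 (10,17): internal coord 10 + (17)·β' = -0.506578; -0.506578 ∉ [-0.1, 0.5) → out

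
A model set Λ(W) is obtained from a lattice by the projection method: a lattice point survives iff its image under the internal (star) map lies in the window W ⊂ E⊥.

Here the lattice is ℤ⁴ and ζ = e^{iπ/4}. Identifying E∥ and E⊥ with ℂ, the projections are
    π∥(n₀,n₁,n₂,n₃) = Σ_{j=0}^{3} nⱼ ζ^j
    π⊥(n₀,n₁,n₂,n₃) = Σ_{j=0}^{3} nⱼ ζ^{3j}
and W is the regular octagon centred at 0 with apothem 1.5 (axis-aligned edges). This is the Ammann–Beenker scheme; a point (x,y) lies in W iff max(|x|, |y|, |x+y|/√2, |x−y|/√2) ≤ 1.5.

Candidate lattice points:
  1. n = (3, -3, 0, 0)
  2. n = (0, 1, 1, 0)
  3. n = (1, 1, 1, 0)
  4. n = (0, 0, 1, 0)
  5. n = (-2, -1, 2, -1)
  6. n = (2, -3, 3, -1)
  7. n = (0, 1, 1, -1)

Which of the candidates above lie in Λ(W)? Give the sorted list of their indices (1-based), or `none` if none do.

With ζ = e^{iπ/4} the internal vectors are ζ^0,ζ^3,ζ^6,ζ^9.
#1 (3, -3, 0, 0): internal (5.1213, -2.1213); octagon support 5.1213 vs apothem 1.5 → ∉ W
#2 (0, 1, 1, 0): internal (-0.7071, -0.2929); octagon support 0.7071 vs apothem 1.5 → ∈ W
#3 (1, 1, 1, 0): internal (0.2929, -0.2929); octagon support 0.4142 vs apothem 1.5 → ∈ W
#4 (0, 0, 1, 0): internal (0.0000, -1.0000); octagon support 1.0000 vs apothem 1.5 → ∈ W
#5 (-2, -1, 2, -1): internal (-2.0000, -3.4142); octagon support 3.8284 vs apothem 1.5 → ∉ W
#6 (2, -3, 3, -1): internal (3.4142, -5.8284); octagon support 6.5355 vs apothem 1.5 → ∉ W
#7 (0, 1, 1, -1): internal (-1.4142, -1.0000); octagon support 1.7071 vs apothem 1.5 → ∉ W

2, 3, 4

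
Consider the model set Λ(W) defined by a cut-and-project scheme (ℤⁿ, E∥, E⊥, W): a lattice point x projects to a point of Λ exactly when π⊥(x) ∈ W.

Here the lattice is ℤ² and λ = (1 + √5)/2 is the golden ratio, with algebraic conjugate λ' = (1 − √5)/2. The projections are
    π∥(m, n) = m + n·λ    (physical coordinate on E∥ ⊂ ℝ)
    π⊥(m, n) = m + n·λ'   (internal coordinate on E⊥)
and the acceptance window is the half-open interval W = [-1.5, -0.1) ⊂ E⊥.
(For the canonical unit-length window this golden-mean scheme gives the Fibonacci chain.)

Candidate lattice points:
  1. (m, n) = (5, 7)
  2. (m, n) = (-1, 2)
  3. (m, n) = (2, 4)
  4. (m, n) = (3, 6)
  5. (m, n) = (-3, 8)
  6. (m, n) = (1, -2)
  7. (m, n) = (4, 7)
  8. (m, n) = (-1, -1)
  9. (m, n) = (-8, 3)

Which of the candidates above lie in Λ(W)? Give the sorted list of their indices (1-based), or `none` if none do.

3, 4, 7, 8

λ' = (1−√5)/2 ≈ -0.618034.
candidate 1: (m,n)=(5,7) → π∥ = 5+7·λ ≈ 16.326238, π⊥ = 5+7·λ' ≈ 0.673762 ∉ [-1.5, -0.1) ⇒ out
candidate 2: (m,n)=(-1,2) → π∥ = -1+2·λ ≈ 2.236068, π⊥ = -1+2·λ' ≈ -2.236068 ∉ [-1.5, -0.1) ⇒ out
candidate 3: (m,n)=(2,4) → π∥ = 2+4·λ ≈ 8.472136, π⊥ = 2+4·λ' ≈ -0.472136 ∈ [-1.5, -0.1) ⇒ IN Λ
candidate 4: (m,n)=(3,6) → π∥ = 3+6·λ ≈ 12.708204, π⊥ = 3+6·λ' ≈ -0.708204 ∈ [-1.5, -0.1) ⇒ IN Λ
candidate 5: (m,n)=(-3,8) → π∥ = -3+8·λ ≈ 9.944272, π⊥ = -3+8·λ' ≈ -7.944272 ∉ [-1.5, -0.1) ⇒ out
candidate 6: (m,n)=(1,-2) → π∥ = 1-2·λ ≈ -2.236068, π⊥ = 1-2·λ' ≈ 2.236068 ∉ [-1.5, -0.1) ⇒ out
candidate 7: (m,n)=(4,7) → π∥ = 4+7·λ ≈ 15.326238, π⊥ = 4+7·λ' ≈ -0.326238 ∈ [-1.5, -0.1) ⇒ IN Λ
candidate 8: (m,n)=(-1,-1) → π∥ = -1-1·λ ≈ -2.618034, π⊥ = -1-1·λ' ≈ -0.381966 ∈ [-1.5, -0.1) ⇒ IN Λ
candidate 9: (m,n)=(-8,3) → π∥ = -8+3·λ ≈ -3.145898, π⊥ = -8+3·λ' ≈ -9.854102 ∉ [-1.5, -0.1) ⇒ out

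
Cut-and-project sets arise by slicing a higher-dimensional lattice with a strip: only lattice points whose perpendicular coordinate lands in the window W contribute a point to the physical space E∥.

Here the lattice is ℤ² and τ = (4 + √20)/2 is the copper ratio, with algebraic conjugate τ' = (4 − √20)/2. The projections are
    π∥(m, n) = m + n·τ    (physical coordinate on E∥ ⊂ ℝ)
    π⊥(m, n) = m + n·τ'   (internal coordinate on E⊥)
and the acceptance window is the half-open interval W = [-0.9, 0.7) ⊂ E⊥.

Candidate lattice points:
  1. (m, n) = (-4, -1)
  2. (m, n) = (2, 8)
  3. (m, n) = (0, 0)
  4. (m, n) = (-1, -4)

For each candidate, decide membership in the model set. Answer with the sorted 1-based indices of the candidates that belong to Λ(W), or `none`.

2, 3, 4

τ' = (4−√20)/2 ≈ -0.236068.
#1 (-4,-1): internal coord -4 + (-1)·τ' = -3.763932; -3.763932 ∉ [-0.9, 0.7) → out
#2 (2,8): internal coord 2 + (8)·τ' = +0.111456; +0.111456 ∈ [-0.9, 0.7) → IN Λ
#3 (0,0): internal coord 0 + (0)·τ' = +0.000000; +0.000000 ∈ [-0.9, 0.7) → IN Λ
#4 (-1,-4): internal coord -1 + (-4)·τ' = -0.055728; -0.055728 ∈ [-0.9, 0.7) → IN Λ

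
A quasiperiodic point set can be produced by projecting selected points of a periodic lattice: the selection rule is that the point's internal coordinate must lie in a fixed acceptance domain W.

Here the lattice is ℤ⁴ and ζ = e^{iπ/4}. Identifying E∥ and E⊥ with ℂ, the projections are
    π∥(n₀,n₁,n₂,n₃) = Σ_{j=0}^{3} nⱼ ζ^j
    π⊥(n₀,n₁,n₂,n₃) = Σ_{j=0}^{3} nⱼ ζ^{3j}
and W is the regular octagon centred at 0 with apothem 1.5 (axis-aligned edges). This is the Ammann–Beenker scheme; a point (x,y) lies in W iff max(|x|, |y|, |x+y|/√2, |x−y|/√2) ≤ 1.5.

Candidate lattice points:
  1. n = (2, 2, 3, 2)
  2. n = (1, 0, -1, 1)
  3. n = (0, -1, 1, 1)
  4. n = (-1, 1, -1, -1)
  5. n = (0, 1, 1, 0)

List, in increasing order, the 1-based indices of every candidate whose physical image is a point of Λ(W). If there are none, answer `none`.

5

Internal map: ζ^{3j} for j=0..3 gives (1,0), (−√2/2,√2/2), (0,−1), (√2/2,√2/2).
#1 (2, 2, 3, 2): internal (2.0000, -0.1716); octagon support 2.0000 vs apothem 1.5 → ∉ W
#2 (1, 0, -1, 1): internal (1.7071, 1.7071); octagon support 2.4142 vs apothem 1.5 → ∉ W
#3 (0, -1, 1, 1): internal (1.4142, -1.0000); octagon support 1.7071 vs apothem 1.5 → ∉ W
#4 (-1, 1, -1, -1): internal (-2.4142, 1.0000); octagon support 2.4142 vs apothem 1.5 → ∉ W
#5 (0, 1, 1, 0): internal (-0.7071, -0.2929); octagon support 0.7071 vs apothem 1.5 → ∈ W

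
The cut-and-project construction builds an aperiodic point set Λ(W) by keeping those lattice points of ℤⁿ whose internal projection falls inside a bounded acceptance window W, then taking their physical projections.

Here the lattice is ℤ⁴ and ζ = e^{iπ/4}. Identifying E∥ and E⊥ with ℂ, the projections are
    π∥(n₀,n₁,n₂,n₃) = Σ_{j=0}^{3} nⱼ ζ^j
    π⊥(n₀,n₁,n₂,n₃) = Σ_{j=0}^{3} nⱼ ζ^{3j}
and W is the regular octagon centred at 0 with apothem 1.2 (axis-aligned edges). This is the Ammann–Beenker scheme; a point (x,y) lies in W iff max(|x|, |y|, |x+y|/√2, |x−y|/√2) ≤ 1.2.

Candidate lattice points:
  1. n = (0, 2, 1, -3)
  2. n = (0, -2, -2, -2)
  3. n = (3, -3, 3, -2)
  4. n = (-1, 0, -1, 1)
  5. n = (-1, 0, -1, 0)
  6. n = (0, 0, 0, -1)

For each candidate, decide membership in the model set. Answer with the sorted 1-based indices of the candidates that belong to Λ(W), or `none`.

Internal map: ζ^{3j} for j=0..3 gives (1,0), (−√2/2,√2/2), (0,−1), (√2/2,√2/2).
#1 (0, 2, 1, -3): internal (-3.5355, -1.7071); octagon support 3.7071 vs apothem 1.2 → ∉ W
#2 (0, -2, -2, -2): internal (0.0000, -0.8284); octagon support 0.8284 vs apothem 1.2 → ∈ W
#3 (3, -3, 3, -2): internal (3.7071, -6.5355); octagon support 7.2426 vs apothem 1.2 → ∉ W
#4 (-1, 0, -1, 1): internal (-0.2929, 1.7071); octagon support 1.7071 vs apothem 1.2 → ∉ W
#5 (-1, 0, -1, 0): internal (-1.0000, 1.0000); octagon support 1.4142 vs apothem 1.2 → ∉ W
#6 (0, 0, 0, -1): internal (-0.7071, -0.7071); octagon support 1.0000 vs apothem 1.2 → ∈ W

2, 6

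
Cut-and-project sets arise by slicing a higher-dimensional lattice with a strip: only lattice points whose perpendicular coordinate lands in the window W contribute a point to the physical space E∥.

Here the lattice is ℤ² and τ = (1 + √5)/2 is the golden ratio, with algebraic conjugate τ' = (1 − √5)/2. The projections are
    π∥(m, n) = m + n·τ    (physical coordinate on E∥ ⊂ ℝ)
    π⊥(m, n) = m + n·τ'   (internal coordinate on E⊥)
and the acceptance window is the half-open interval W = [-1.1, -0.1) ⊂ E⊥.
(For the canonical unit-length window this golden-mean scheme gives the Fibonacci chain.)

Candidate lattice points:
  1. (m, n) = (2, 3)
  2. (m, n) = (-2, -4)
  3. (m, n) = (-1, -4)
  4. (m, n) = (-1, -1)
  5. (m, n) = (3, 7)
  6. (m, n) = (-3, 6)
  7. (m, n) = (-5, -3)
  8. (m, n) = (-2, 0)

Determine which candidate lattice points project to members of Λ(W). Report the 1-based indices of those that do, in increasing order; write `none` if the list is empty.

4

Numerically τ ≈ 1.6180 and τ' = −1/τ ≈ -0.6180.
#1 (2,3): internal coord 2 + (3)·τ' = +0.1459; +0.1459 ∉ [-1.1, -0.1) → out
#2 (-2,-4): internal coord -2 + (-4)·τ' = +0.4721; +0.4721 ∉ [-1.1, -0.1) → out
#3 (-1,-4): internal coord -1 + (-4)·τ' = +1.4721; +1.4721 ∉ [-1.1, -0.1) → out
#4 (-1,-1): internal coord -1 + (-1)·τ' = -0.3820; -0.3820 ∈ [-1.1, -0.1) → IN Λ
#5 (3,7): internal coord 3 + (7)·τ' = -1.3262; -1.3262 ∉ [-1.1, -0.1) → out
#6 (-3,6): internal coord -3 + (6)·τ' = -6.7082; -6.7082 ∉ [-1.1, -0.1) → out
#7 (-5,-3): internal coord -5 + (-3)·τ' = -3.1459; -3.1459 ∉ [-1.1, -0.1) → out
#8 (-2,0): internal coord -2 + (0)·τ' = -2.0000; -2.0000 ∉ [-1.1, -0.1) → out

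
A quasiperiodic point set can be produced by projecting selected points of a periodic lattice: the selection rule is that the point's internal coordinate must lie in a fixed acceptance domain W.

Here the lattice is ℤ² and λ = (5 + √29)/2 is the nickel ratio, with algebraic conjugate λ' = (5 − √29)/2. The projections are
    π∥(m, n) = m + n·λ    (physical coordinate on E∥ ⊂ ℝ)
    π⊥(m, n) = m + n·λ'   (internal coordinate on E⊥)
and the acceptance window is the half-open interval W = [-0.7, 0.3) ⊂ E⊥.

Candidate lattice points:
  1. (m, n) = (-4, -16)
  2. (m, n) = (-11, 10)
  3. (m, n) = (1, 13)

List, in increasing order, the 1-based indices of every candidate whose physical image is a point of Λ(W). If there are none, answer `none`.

Numerically λ ≈ 5.19258 and λ' = −1/λ ≈ -0.19258.
candidate 1: (m,n)=(-4,-16) → π∥ = -4-16·λ ≈ -87.08132, π⊥ = -4-16·λ' ≈ -0.91868 ∉ [-0.7, 0.3) ⇒ out
candidate 2: (m,n)=(-11,10) → π∥ = -11+10·λ ≈ 40.92582, π⊥ = -11+10·λ' ≈ -12.92582 ∉ [-0.7, 0.3) ⇒ out
candidate 3: (m,n)=(1,13) → π∥ = 1+13·λ ≈ 68.50357, π⊥ = 1+13·λ' ≈ -1.50357 ∉ [-0.7, 0.3) ⇒ out

none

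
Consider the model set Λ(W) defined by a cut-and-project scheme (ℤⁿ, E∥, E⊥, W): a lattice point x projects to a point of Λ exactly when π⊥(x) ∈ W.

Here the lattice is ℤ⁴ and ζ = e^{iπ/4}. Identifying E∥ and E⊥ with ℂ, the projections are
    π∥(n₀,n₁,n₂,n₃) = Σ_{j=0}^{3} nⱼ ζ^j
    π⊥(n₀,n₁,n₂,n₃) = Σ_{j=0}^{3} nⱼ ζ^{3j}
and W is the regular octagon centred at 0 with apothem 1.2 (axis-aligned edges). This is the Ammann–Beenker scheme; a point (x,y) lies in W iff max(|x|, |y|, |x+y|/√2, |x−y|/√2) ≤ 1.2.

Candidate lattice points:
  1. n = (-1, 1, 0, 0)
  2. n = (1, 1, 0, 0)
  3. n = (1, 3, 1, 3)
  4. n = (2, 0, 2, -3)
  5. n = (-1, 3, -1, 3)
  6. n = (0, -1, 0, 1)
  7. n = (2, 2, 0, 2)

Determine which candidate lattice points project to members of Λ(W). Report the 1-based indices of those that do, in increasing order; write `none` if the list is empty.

2

With ζ = e^{iπ/4} the internal vectors are ζ^0,ζ^3,ζ^6,ζ^9.
candidate 1: n = (-1, 1, 0, 0) → π⊥ ≈ (-1.707107, +0.707107); max(|x|,|y|,|x±y|/√2) = 1.707107 > 1.2 ⇒ ∉ W
candidate 2: n = (1, 1, 0, 0) → π⊥ ≈ (+0.292893, +0.707107); max(|x|,|y|,|x±y|/√2) = 0.707107 ≤ 1.2 ⇒ ∈ W
candidate 3: n = (1, 3, 1, 3) → π⊥ ≈ (+1.000000, +3.242641); max(|x|,|y|,|x±y|/√2) = 3.242641 > 1.2 ⇒ ∉ W
candidate 4: n = (2, 0, 2, -3) → π⊥ ≈ (-0.121320, -4.121320); max(|x|,|y|,|x±y|/√2) = 4.121320 > 1.2 ⇒ ∉ W
candidate 5: n = (-1, 3, -1, 3) → π⊥ ≈ (-1.000000, +5.242641); max(|x|,|y|,|x±y|/√2) = 5.242641 > 1.2 ⇒ ∉ W
candidate 6: n = (0, -1, 0, 1) → π⊥ ≈ (+1.414214, +0.000000); max(|x|,|y|,|x±y|/√2) = 1.414214 > 1.2 ⇒ ∉ W
candidate 7: n = (2, 2, 0, 2) → π⊥ ≈ (+2.000000, +2.828427); max(|x|,|y|,|x±y|/√2) = 3.414214 > 1.2 ⇒ ∉ W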